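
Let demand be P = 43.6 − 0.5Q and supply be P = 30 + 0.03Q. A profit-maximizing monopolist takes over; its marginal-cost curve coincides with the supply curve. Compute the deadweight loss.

41.12

Competitive equilibrium: 43.6 − 0.5Q = 30 + 0.03Q → Q* = 25.6604, P* = 30.7698.
Marginal revenue: MR = 43.6 − Q. Set MR = MC: 43.6 − Q = 30 + 0.03Q → Q_m = 13.2039.
Price P_m = 43.6 − 0.5·13.2039 = 36.9981; MC(Q_m) = 30 + 0.03·13.2039 = 30.3961.
Competitive Q* = 25.6604, so ΔQ = 12.4565; wedge = 36.9981 − 30.3961 = 6.602.
DWL = ½ × 12.4565 × 6.602 = 41.12.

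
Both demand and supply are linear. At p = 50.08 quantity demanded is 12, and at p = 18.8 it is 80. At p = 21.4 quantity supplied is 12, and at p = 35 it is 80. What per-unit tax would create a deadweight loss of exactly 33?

6.6

Demand slope = (18.8 − 50.08)/(80 − 12) = −0.46, so p = 55.6 − 0.46q.
Supply slope = (35 − 21.4)/(80 − 12) = 0.2, so p = 19 + 0.2q.
Competitive equilibrium: 55.6 − 0.46q = 19 + 0.2q → q* = 55.4545, p* = 30.0909.
A tax t gives Δq = t/0.66 and wedge t, so DWL = t²/1.32.
t²/1.32 = 33 → t² = 43.56 → t = 6.6.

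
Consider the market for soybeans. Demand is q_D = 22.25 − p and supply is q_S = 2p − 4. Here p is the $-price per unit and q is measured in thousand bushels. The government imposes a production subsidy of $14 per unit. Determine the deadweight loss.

In inverse form: demand p = 22.25 − q, supply p = 2 + 0.5q.
Competitive equilibrium: 22.25 − q = 2 + 0.5q → q* = 13.5, p* = 8.75.
The subsidy lowers effective supply by 14: p = 0.5q − 12.
New quantity: 22.25 − q = 0.5q − 12 → q' = 22.8333.
Overproduction Δq = 22.8333 − 13.5 = 9.3333; wedge = subsidy = 14.
Deadweight loss = ½ × 9.3333 × 14 = $65.33 thousand.

$65.33 thousand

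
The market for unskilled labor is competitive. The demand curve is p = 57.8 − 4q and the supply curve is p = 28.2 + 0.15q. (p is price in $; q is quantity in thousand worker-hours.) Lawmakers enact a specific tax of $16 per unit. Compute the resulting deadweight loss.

Competitive equilibrium: 57.8 − 4q = 28.2 + 0.15q → q* = 7.1325, p* = 29.2699.
With the tax, the buyer price exceeds the seller price by 16: (57.8 − 4q) − (28.2 + 0.15q) = 16 → q' = 3.2771.
Δq = 7.1325 − 3.2771 = 3.8554; the wedge equals the tax, 16.
The triangle = ½ × 3.8554 × 16 = $30.84 thousand.

$30.84 thousand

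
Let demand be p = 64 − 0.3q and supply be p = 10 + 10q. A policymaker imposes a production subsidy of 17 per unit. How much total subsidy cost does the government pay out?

Competitive equilibrium: 64 − 0.3q = 10 + 10q → q* = 5.2427, p* = 62.4272.
The subsidy lowers effective supply by 17: p = 10q − 7.
New quantity: 64 − 0.3q = 10q − 7 → q' = 6.8932.
Total subsidy cost = 17 × 6.8932 = 117.18.

117.18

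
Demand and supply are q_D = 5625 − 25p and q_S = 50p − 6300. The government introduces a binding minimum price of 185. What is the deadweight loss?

In inverse form: demand p = 225 − 0.04q, supply p = 126 + 0.02q.
Competitive equilibrium: 225 − 0.04q = 126 + 0.02q → q* = 1650, p* = 159.
At the floor p = 185, quantity demanded = (225 − 185)/0.04 = 1000.
Sellers' marginal cost at q' = 1000: 126 + 0.02·1000 = 146.
Δq = 1650 − 1000 = 650; wedge = 185 − 146 = 39.
DWL = ½ × 650 × 39 = 12675.

12675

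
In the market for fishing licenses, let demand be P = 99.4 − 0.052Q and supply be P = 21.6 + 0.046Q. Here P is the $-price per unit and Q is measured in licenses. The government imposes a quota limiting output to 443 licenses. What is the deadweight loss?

$6032.64

Competitive equilibrium: 99.4 − 0.052Q = 21.6 + 0.046Q → Q* = 793.8776, P* = 58.1184.
At Q = 443: demand price = 99.4 − 0.052·443 = 76.364; supply price = 21.6 + 0.046·443 = 41.978.
ΔQ = 793.8776 − 443 = 350.8776; wedge = 76.364 − 41.978 = 34.386.
Deadweight loss = ½ × 350.8776 × 34.386 = $6032.64.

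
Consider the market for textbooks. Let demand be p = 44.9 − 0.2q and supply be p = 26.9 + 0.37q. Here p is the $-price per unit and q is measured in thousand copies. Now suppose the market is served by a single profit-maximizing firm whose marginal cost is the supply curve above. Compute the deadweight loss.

Competitive equilibrium: 44.9 − 0.2q = 26.9 + 0.37q → q* = 31.5789, p* = 38.5842.
Marginal revenue: MR = 44.9 − 0.4q. Set MR = MC: 44.9 − 0.4q = 26.9 + 0.37q → q_m = 23.3766.
Price p_m = 44.9 − 0.2·23.3766 = 40.2247; MC(q_m) = 26.9 + 0.37·23.3766 = 35.5493.
Competitive q* = 31.5789, so Δq = 8.2023; wedge = 40.2247 − 35.5493 = 4.6754.
DWL = ½ × 8.2023 × 4.6754 = $19.17 thousand.

$19.17 thousand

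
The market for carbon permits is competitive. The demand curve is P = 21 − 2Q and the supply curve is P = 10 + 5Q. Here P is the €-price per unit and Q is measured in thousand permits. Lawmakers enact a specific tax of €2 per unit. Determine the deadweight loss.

€0.29 thousand

Competitive equilibrium: 21 − 2Q = 10 + 5Q → Q* = 1.5714, P* = 17.8571.
With the tax, the buyer price exceeds the seller price by 2: (21 − 2Q) − (10 + 5Q) = 2 → Q' = 1.2857.
ΔQ = 1.5714 − 1.2857 = 0.2857; the wedge equals the tax, 2.
Welfare loss = ½ × 0.2857 × 2 = €0.29 thousand.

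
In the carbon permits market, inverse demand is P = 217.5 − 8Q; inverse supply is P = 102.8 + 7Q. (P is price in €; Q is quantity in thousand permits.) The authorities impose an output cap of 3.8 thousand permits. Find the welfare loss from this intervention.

Competitive equilibrium: 217.5 − 8Q = 102.8 + 7Q → Q* = 7.6467, P* = 156.3267.
At Q = 3.8: demand price = 217.5 − 8·3.8 = 187.1; supply price = 102.8 + 7·3.8 = 129.4.
ΔQ = 7.6467 − 3.8 = 3.8467; wedge = 187.1 − 129.4 = 57.7.
DWL = ½ × 3.8467 × 57.7 = €110.98 thousand.

€110.98 thousand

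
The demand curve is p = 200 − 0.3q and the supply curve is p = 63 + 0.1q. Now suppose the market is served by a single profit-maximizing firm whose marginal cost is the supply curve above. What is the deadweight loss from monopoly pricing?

Competitive equilibrium: 200 − 0.3q = 63 + 0.1q → q* = 342.5, p* = 97.25.
Marginal revenue: MR = 200 − 0.6q. Set MR = MC: 200 − 0.6q = 63 + 0.1q → q_m = 195.7143.
Price p_m = 200 − 0.3·195.7143 = 141.2857; MC(q_m) = 63 + 0.1·195.7143 = 82.5714.
Competitive q* = 342.5, so Δq = 146.7857; wedge = 141.2857 − 82.5714 = 58.7143.
The triangle = ½ × 146.7857 × 58.7143 = 4309.21.

4309.21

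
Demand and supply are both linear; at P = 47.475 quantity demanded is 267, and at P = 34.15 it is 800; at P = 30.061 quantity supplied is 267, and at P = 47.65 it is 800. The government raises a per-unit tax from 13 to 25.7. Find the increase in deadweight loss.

Demand slope = (34.15 − 47.475)/(800 − 267) = −0.025, so P = 54.15 − 0.025Q.
Supply slope = (47.65 − 30.061)/(800 − 267) = 0.033, so P = 21.25 + 0.033Q.
Competitive equilibrium: 54.15 − 0.025Q = 21.25 + 0.033Q → Q* = 567.2414, P* = 39.969.
For a per-unit tax t: ΔQ = t/0.058, so DWL = ½·t·(t/0.058) = t²/0.116.
At t = 13: DWL = 1456.897. At t = 25.7: DWL = 5693.879.
Increase = 5693.879 − 1456.897 = 4236.98.

4236.98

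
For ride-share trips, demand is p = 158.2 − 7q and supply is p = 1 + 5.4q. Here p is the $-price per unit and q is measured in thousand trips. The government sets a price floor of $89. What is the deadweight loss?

$48.32 thousand

Competitive equilibrium: 158.2 − 7q = 1 + 5.4q → q* = 12.6774, p* = 69.4581.
At the floor p = 89, quantity demanded = (158.2 − 89)/7 = 9.8857.
Sellers' marginal cost at q' = 9.8857: 1 + 5.4·9.8857 = 54.3828.
Δq = 12.6774 − 9.8857 = 2.7917; wedge = 89 − 54.3828 = 34.6172.
The triangle = ½ × 2.7917 × 34.6172 = $48.32 thousand.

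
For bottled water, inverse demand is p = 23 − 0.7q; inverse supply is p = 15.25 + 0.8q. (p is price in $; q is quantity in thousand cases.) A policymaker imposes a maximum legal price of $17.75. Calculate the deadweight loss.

$3.13 thousand

Competitive equilibrium: 23 − 0.7q = 15.25 + 0.8q → q* = 5.1667, p* = 19.3833.
At the ceiling p = 17.75, quantity supplied = (17.75 − 15.25)/0.8 = 3.125.
Willingness to pay at q' = 3.125: 23 − 0.7·3.125 = 20.8125.
Δq = 5.1667 − 3.125 = 2.0417; wedge = 20.8125 − 17.75 = 3.0625.
Welfare loss = ½ × 2.0417 × 3.0625 = $3.13 thousand.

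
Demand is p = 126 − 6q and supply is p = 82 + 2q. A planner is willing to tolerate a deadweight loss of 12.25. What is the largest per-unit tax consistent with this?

14

Competitive equilibrium: 126 − 6q = 82 + 2q → q* = 5.5, p* = 93.
A tax t gives Δq = t/8 and wedge t, so DWL = t²/16.
t²/16 = 12.25 → t² = 196 → t = 14.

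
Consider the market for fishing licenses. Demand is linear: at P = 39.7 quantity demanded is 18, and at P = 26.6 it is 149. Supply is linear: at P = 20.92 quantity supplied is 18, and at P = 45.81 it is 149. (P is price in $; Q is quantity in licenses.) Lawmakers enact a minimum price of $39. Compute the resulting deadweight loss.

$483.73

Demand slope = (26.6 − 39.7)/(149 − 18) = −0.1, so P = 41.5 − 0.1Q.
Supply slope = (45.81 − 20.92)/(149 − 18) = 0.19, so P = 17.5 + 0.19Q.
Competitive equilibrium: 41.5 − 0.1Q = 17.5 + 0.19Q → Q* = 82.7586, P* = 33.2241.
At the floor P = 39, quantity demanded = (41.5 − 39)/0.1 = 25.
Sellers' marginal cost at Q' = 25: 17.5 + 0.19·25 = 22.25.
ΔQ = 82.7586 − 25 = 57.7586; wedge = 39 − 22.25 = 16.75.
Welfare loss = ½ × 57.7586 × 16.75 = $483.73.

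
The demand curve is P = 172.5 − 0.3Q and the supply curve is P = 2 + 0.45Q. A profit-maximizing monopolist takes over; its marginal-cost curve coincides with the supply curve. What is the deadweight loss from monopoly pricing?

Competitive equilibrium: 172.5 − 0.3Q = 2 + 0.45Q → Q* = 227.3333, P* = 104.3.
Marginal revenue: MR = 172.5 − 0.6Q. Set MR = MC: 172.5 − 0.6Q = 2 + 0.45Q → Q_m = 162.381.
Price P_m = 172.5 − 0.3·162.381 = 123.7857; MC(Q_m) = 2 + 0.45·162.381 = 75.0715.
Competitive Q* = 227.3333, so ΔQ = 64.9523; wedge = 123.7857 − 75.0715 = 48.7142.
DWL = ½ × 64.9523 × 48.7142 = 1582.05.

1582.05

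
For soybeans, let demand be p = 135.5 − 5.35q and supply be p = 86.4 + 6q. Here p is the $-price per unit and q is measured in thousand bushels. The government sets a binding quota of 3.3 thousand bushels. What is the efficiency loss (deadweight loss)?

$5.97 thousand

Competitive equilibrium: 135.5 − 5.35q = 86.4 + 6q → q* = 4.326, p* = 112.3559.
At q = 3.3: demand price = 135.5 − 5.35·3.3 = 117.845; supply price = 86.4 + 6·3.3 = 106.2.
Δq = 4.326 − 3.3 = 1.026; wedge = 117.845 − 106.2 = 11.645.
Deadweight loss = ½ × 1.026 × 11.645 = $5.97 thousand.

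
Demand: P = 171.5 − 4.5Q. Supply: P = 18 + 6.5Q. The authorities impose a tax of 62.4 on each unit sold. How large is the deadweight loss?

176.99

Competitive equilibrium: 171.5 − 4.5Q = 18 + 6.5Q → Q* = 13.9545, P* = 108.7045.
With the tax, the buyer price exceeds the seller price by 62.4: (171.5 − 4.5Q) − (18 + 6.5Q) = 62.4 → Q' = 8.2818.
ΔQ = 13.9545 − 8.2818 = 5.6727; the wedge equals the tax, 62.4.
DWL = ½ × 5.6727 × 62.4 = 176.99.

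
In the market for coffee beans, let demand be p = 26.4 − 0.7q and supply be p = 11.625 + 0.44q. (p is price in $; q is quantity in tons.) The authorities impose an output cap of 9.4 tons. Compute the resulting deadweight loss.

Competitive equilibrium: 26.4 − 0.7q = 11.625 + 0.44q → q* = 12.9605, p* = 17.3276.
At q = 9.4: demand price = 26.4 − 0.7·9.4 = 19.82; supply price = 11.625 + 0.44·9.4 = 15.761.
Δq = 12.9605 − 9.4 = 3.5605; wedge = 19.82 − 15.761 = 4.059.
Welfare loss = ½ × 3.5605 × 4.059 = $7.23.

$7.23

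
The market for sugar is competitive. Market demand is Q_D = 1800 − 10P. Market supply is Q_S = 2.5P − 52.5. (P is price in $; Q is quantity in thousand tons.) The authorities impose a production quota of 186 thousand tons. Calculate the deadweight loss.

$4356 thousand

In inverse form: demand P = 180 − 0.1Q, supply P = 21 + 0.4Q.
Competitive equilibrium: 180 − 0.1Q = 21 + 0.4Q → Q* = 318, P* = 148.2.
At Q = 186: demand price = 180 − 0.1·186 = 161.4; supply price = 21 + 0.4·186 = 95.4.
ΔQ = 318 − 186 = 132; wedge = 161.4 − 95.4 = 66.
The triangle = ½ × 132 × 66 = $4356 thousand.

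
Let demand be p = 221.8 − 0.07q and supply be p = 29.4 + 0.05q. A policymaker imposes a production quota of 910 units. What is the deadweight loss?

28842.67

Competitive equilibrium: 221.8 − 0.07q = 29.4 + 0.05q → q* = 1603.3333, p* = 109.5667.
At q = 910: demand price = 221.8 − 0.07·910 = 158.1; supply price = 29.4 + 0.05·910 = 74.9.
Δq = 1603.3333 − 910 = 693.3333; wedge = 158.1 − 74.9 = 83.2.
The triangle = ½ × 693.3333 × 83.2 = 28842.67.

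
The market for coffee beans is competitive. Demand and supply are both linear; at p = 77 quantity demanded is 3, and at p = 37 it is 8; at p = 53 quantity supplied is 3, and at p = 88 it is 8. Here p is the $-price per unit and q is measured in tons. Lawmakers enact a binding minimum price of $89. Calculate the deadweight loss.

Demand slope = (37 − 77)/(8 − 3) = −8, so p = 101 − 8q.
Supply slope = (88 − 53)/(8 − 3) = 7, so p = 32 + 7q.
Competitive equilibrium: 101 − 8q = 32 + 7q → q* = 4.6, p* = 64.2.
At the floor p = 89, quantity demanded = (101 − 89)/8 = 1.5.
Sellers' marginal cost at q' = 1.5: 32 + 7·1.5 = 42.5.
Δq = 4.6 − 1.5 = 3.1; wedge = 89 − 42.5 = 46.5.
Deadweight loss = ½ × 3.1 × 46.5 = $72.075.

$72.075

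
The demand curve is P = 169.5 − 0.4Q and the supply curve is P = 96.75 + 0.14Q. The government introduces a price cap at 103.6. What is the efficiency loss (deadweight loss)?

Competitive equilibrium: 169.5 − 0.4Q = 96.75 + 0.14Q → Q* = 134.7222, P* = 115.6111.
At the ceiling P = 103.6, quantity supplied = (103.6 − 96.75)/0.14 = 48.9286.
Willingness to pay at Q' = 48.9286: 169.5 − 0.4·48.9286 = 149.9286.
ΔQ = 134.7222 − 48.9286 = 85.7936; wedge = 149.9286 − 103.6 = 46.3286.
Deadweight loss = ½ × 85.7936 × 46.3286 = 1987.35.

1987.35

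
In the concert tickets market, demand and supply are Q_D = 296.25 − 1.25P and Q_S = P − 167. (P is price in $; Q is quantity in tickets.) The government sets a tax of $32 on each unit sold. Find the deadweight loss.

$284.44

In inverse form: demand P = 237 − 0.8Q, supply P = 167 + Q.
Competitive equilibrium: 237 − 0.8Q = 167 + Q → Q* = 38.8889, P* = 205.8889.
With the tax, the buyer price exceeds the seller price by 32: (237 − 0.8Q) − (167 + Q) = 32 → Q' = 21.1111.
ΔQ = 38.8889 − 21.1111 = 17.7778; the wedge equals the tax, 32.
Welfare loss = ½ × 17.7778 × 32 = $284.44.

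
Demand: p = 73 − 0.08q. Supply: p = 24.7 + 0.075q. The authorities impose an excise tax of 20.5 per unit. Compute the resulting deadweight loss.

Competitive equilibrium: 73 − 0.08q = 24.7 + 0.075q → q* = 311.6129, p* = 48.071.
With the tax, the buyer price exceeds the seller price by 20.5: (73 − 0.08q) − (24.7 + 0.075q) = 20.5 → q' = 179.3548.
Δq = 311.6129 − 179.3548 = 132.2581; the wedge equals the tax, 20.5.
Deadweight loss = ½ × 132.2581 × 20.5 = 1355.65.

1355.65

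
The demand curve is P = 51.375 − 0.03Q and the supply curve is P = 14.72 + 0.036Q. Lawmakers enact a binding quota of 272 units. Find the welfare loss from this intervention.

2650.02

Competitive equilibrium: 51.375 − 0.03Q = 14.72 + 0.036Q → Q* = 555.3788, P* = 34.7136.
At Q = 272: demand price = 51.375 − 0.03·272 = 43.215; supply price = 14.72 + 0.036·272 = 24.512.
ΔQ = 555.3788 − 272 = 283.3788; wedge = 43.215 − 24.512 = 18.703.
The triangle = ½ × 283.3788 × 18.703 = 2650.02.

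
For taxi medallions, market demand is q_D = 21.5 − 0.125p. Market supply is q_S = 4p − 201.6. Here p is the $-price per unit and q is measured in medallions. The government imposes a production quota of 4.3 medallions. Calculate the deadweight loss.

$449.55

In inverse form: demand p = 172 − 8q, supply p = 50.4 + 0.25q.
Competitive equilibrium: 172 − 8q = 50.4 + 0.25q → q* = 14.7394, p* = 54.0848.
At q = 4.3: demand price = 172 − 8·4.3 = 137.6; supply price = 50.4 + 0.25·4.3 = 51.475.
Δq = 14.7394 − 4.3 = 10.4394; wedge = 137.6 − 51.475 = 86.125.
DWL = ½ × 10.4394 × 86.125 = $449.55.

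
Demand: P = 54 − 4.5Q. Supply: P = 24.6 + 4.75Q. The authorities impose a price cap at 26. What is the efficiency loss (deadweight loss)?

Competitive equilibrium: 54 − 4.5Q = 24.6 + 4.75Q → Q* = 3.1784, P* = 39.6973.
At the ceiling P = 26, quantity supplied = (26 − 24.6)/4.75 = 0.2947.
Willingness to pay at Q' = 0.2947: 54 − 4.5·0.2947 = 52.6739.
ΔQ = 3.1784 − 0.2947 = 2.8837; wedge = 52.6739 − 26 = 26.6739.
Welfare loss = ½ × 2.8837 × 26.6739 = 38.46.

38.46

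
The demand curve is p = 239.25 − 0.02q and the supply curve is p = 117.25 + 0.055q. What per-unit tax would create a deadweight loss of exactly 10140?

Competitive equilibrium: 239.25 − 0.02q = 117.25 + 0.055q → q* = 1626.6667, p* = 206.7167.
A tax t gives Δq = t/0.075 and wedge t, so DWL = t²/0.15.
t²/0.15 = 10140 → t² = 1521 → t = 39.

39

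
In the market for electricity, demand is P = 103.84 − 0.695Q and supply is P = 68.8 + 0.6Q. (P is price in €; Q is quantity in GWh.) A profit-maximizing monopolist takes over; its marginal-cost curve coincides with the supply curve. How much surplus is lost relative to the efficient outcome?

Competitive equilibrium: 103.84 − 0.695Q = 68.8 + 0.6Q → Q* = 27.0579, P* = 85.0347.
Marginal revenue: MR = 103.84 − 1.39Q. Set MR = MC: 103.84 − 1.39Q = 68.8 + 0.6Q → Q_m = 17.608.
Price P_m = 103.84 − 0.695·17.608 = 91.6024; MC(Q_m) = 68.8 + 0.6·17.608 = 79.3648.
Competitive Q* = 27.0579, so ΔQ = 9.4499; wedge = 91.6024 − 79.3648 = 12.2376.
The triangle = ½ × 9.4499 × 12.2376 = €57.82.

€57.82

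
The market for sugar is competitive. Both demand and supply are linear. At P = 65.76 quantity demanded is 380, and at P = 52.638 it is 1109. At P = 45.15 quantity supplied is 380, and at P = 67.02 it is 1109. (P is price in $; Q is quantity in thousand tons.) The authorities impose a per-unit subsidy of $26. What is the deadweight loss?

$7041.67 thousand

Demand slope = (52.638 − 65.76)/(1109 − 380) = −0.018, so P = 72.6 − 0.018Q.
Supply slope = (67.02 − 45.15)/(1109 − 380) = 0.03, so P = 33.75 + 0.03Q.
Competitive equilibrium: 72.6 − 0.018Q = 33.75 + 0.03Q → Q* = 809.375, P* = 58.0313.
The subsidy lowers effective supply by 26: P = 7.75 + 0.03Q.
New quantity: 72.6 − 0.018Q = 7.75 + 0.03Q → Q' = 1351.0417.
Overproduction ΔQ = 1351.0417 − 809.375 = 541.6667; wedge = subsidy = 26.
The triangle = ½ × 541.6667 × 26 = $7041.67 thousand.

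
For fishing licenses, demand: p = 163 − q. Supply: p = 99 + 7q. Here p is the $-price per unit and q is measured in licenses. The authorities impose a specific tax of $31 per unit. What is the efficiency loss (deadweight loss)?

Competitive equilibrium: 163 − q = 99 + 7q → q* = 8, p* = 155.
With the tax, the buyer price exceeds the seller price by 31: (163 − q) − (99 + 7q) = 31 → q' = 4.125.
Δq = 8 − 4.125 = 3.875; the wedge equals the tax, 31.
The triangle = ½ × 3.875 × 31 = $60.06.

$60.06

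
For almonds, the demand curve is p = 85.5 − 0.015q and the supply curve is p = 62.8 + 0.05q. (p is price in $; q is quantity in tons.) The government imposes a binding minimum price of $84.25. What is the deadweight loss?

$2297.80

Competitive equilibrium: 85.5 − 0.015q = 62.8 + 0.05q → q* = 349.23077, p* = 80.26154.
At the floor p = 84.25, quantity demanded = (85.5 − 84.25)/0.015 = 83.33333.
Sellers' marginal cost at q' = 83.33333: 62.8 + 0.05·83.33333 = 66.96667.
Δq = 349.23077 − 83.33333 = 265.89744; wedge = 84.25 − 66.96667 = 17.28333.
The triangle = ½ × 265.89744 × 17.28333 = $2297.80.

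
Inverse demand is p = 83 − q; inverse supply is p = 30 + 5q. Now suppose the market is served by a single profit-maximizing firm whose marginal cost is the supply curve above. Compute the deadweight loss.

Competitive equilibrium: 83 − q = 30 + 5q → q* = 8.8333, p* = 74.1667.
Marginal revenue: MR = 83 − 2q. Set MR = MC: 83 − 2q = 30 + 5q → q_m = 7.5714.
Price p_m = 83 − 1·7.5714 = 75.4286; MC(q_m) = 30 + 5·7.5714 = 67.857.
Competitive q* = 8.8333, so Δq = 1.2619; wedge = 75.4286 − 67.857 = 7.5716.
The triangle = ½ × 1.2619 × 7.5716 = 4.78.

4.78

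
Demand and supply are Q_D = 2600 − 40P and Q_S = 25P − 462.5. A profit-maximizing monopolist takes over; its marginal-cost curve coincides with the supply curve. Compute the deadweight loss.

In inverse form: demand P = 65 − 0.025Q, supply P = 18.5 + 0.04Q.
Competitive equilibrium: 65 − 0.025Q = 18.5 + 0.04Q → Q* = 715.38462, P* = 47.11538.
Marginal revenue: MR = 65 − 0.05Q. Set MR = MC: 65 − 0.05Q = 18.5 + 0.04Q → Q_m = 516.66667.
Price P_m = 65 − 0.025·516.66667 = 52.08333; MC(Q_m) = 18.5 + 0.04·516.66667 = 39.16667.
Competitive Q* = 715.38462, so ΔQ = 198.71795; wedge = 52.08333 − 39.16667 = 12.91666.
Welfare loss = ½ × 198.71795 × 12.91666 = 1283.39.

1283.39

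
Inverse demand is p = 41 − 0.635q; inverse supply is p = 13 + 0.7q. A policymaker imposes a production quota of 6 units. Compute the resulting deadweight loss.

Competitive equilibrium: 41 − 0.635q = 13 + 0.7q → q* = 20.9738, p* = 27.6816.
At q = 6: demand price = 41 − 0.635·6 = 37.19; supply price = 13 + 0.7·6 = 17.2.
Δq = 20.9738 − 6 = 14.9738; wedge = 37.19 − 17.2 = 19.99.
Welfare loss = ½ × 14.9738 × 19.99 = 149.66.

149.66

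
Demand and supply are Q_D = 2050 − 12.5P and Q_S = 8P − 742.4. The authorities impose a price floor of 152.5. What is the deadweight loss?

In inverse form: demand P = 164 − 0.08Q, supply P = 92.8 + 0.125Q.
Competitive equilibrium: 164 − 0.08Q = 92.8 + 0.125Q → Q* = 347.3171, P* = 136.2146.
At the floor P = 152.5, quantity demanded = (164 − 152.5)/0.08 = 143.75.
Sellers' marginal cost at Q' = 143.75: 92.8 + 0.125·143.75 = 110.7688.
ΔQ = 347.3171 − 143.75 = 203.5671; wedge = 152.5 − 110.7688 = 41.7312.
DWL = ½ × 203.5671 × 41.7312 = 4247.55.

4247.55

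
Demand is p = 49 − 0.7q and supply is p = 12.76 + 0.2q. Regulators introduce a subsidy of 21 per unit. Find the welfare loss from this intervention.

Competitive equilibrium: 49 − 0.7q = 12.76 + 0.2q → q* = 40.2667, p* = 20.8133.
The subsidy lowers effective supply by 21: p = 0.2q − 8.24.
New quantity: 49 − 0.7q = 0.2q − 8.24 → q' = 63.6.
Overproduction Δq = 63.6 − 40.2667 = 23.3333; wedge = subsidy = 21.
Deadweight loss = ½ × 23.3333 × 21 = 245.

245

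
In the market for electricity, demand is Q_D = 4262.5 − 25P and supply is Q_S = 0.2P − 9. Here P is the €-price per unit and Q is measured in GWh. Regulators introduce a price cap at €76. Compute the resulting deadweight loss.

In inverse form: demand P = 170.5 − 0.04Q, supply P = 45 + 5Q.
Competitive equilibrium: 170.5 − 0.04Q = 45 + 5Q → Q* = 24.9008, P* = 169.504.
At the ceiling P = 76, quantity supplied = (76 − 45)/5 = 6.2.
Willingness to pay at Q' = 6.2: 170.5 − 0.04·6.2 = 170.252.
ΔQ = 24.9008 − 6.2 = 18.7008; wedge = 170.252 − 76 = 94.252.
DWL = ½ × 18.7008 × 94.252 = €881.29.

€881.29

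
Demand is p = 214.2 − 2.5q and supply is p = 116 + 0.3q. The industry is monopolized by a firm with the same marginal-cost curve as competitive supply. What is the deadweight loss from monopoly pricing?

383.15

Competitive equilibrium: 214.2 − 2.5q = 116 + 0.3q → q* = 35.07143, p* = 126.52143.
Marginal revenue: MR = 214.2 − 5q. Set MR = MC: 214.2 − 5q = 116 + 0.3q → q_m = 18.5283.
Price p_m = 214.2 − 2.5·18.5283 = 167.87925; MC(q_m) = 116 + 0.3·18.5283 = 121.55849.
Competitive q* = 35.07143, so Δq = 16.54313; wedge = 167.87925 − 121.55849 = 46.32076.
The triangle = ½ × 16.54313 × 46.32076 = 383.15.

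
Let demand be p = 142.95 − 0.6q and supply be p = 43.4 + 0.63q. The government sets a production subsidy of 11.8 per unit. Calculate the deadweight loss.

Competitive equilibrium: 142.95 − 0.6q = 43.4 + 0.63q → q* = 80.935, p* = 94.389.
The subsidy lowers effective supply by 11.8: p = 31.6 + 0.63q.
New quantity: 142.95 − 0.6q = 31.6 + 0.63q → q' = 90.5285.
Overproduction Δq = 90.5285 − 80.935 = 9.5935; wedge = subsidy = 11.8.
Deadweight loss = ½ × 9.5935 × 11.8 = 56.60.

56.60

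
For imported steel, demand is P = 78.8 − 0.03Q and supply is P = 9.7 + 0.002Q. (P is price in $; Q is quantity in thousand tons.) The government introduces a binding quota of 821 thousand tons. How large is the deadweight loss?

$28659.96 thousand

Competitive equilibrium: 78.8 − 0.03Q = 9.7 + 0.002Q → Q* = 2159.375, P* = 14.0188.
At Q = 821: demand price = 78.8 − 0.03·821 = 54.17; supply price = 9.7 + 0.002·821 = 11.342.
ΔQ = 2159.375 − 821 = 1338.375; wedge = 54.17 − 11.342 = 42.828.
Welfare loss = ½ × 1338.375 × 42.828 = $28659.96 thousand.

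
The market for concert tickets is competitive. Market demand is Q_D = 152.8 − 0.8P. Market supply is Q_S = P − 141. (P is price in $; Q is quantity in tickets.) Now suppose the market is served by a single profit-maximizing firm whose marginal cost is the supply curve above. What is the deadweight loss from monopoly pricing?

In inverse form: demand P = 191 − 1.25Q, supply P = 141 + Q.
Competitive equilibrium: 191 − 1.25Q = 141 + Q → Q* = 22.2222, P* = 163.2222.
Marginal revenue: MR = 191 − 2.5Q. Set MR = MC: 191 − 2.5Q = 141 + Q → Q_m = 14.2857.
Price P_m = 191 − 1.25·14.2857 = 173.1429; MC(Q_m) = 141 + 1·14.2857 = 155.2857.
Competitive Q* = 22.2222, so ΔQ = 7.9365; wedge = 173.1429 − 155.2857 = 17.8572.
The triangle = ½ × 7.9365 × 17.8572 = $70.86.

$70.86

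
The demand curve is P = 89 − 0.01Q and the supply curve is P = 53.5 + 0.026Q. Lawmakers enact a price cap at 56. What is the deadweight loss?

Competitive equilibrium: 89 − 0.01Q = 53.5 + 0.026Q → Q* = 986.11111, P* = 79.13889.
At the ceiling P = 56, quantity supplied = (56 − 53.5)/0.026 = 96.15385.
Willingness to pay at Q' = 96.15385: 89 − 0.01·96.15385 = 88.03846.
ΔQ = 986.11111 − 96.15385 = 889.95726; wedge = 88.03846 − 56 = 32.03846.
The triangle = ½ × 889.95726 × 32.03846 = 14256.43.

14256.43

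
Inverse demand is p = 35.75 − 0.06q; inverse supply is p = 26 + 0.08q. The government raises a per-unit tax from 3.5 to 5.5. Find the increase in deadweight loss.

64.29

Competitive equilibrium: 35.75 − 0.06q = 26 + 0.08q → q* = 69.6429, p* = 31.5714.
For a per-unit tax t: Δq = t/0.14, so DWL = ½·t·(t/0.14) = t²/0.28.
At t = 3.5: DWL = 43.75. At t = 5.5: DWL = 108.036.
Increase = 108.036 − 43.75 = 64.29.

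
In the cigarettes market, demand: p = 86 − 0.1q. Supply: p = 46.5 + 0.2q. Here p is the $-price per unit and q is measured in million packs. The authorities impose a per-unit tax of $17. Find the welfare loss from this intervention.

Competitive equilibrium: 86 − 0.1q = 46.5 + 0.2q → q* = 131.6667, p* = 72.8333.
With the tax, the buyer price exceeds the seller price by 17: (86 − 0.1q) − (46.5 + 0.2q) = 17 → q' = 75.
Δq = 131.6667 − 75 = 56.6667; the wedge equals the tax, 17.
Welfare loss = ½ × 56.6667 × 17 = $481.67 million.

$481.67 million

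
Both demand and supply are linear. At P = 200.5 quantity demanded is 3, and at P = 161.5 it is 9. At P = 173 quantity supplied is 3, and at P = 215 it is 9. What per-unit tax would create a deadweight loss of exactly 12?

Demand slope = (161.5 − 200.5)/(9 − 3) = −6.5, so P = 220 − 6.5Q.
Supply slope = (215 − 173)/(9 − 3) = 7, so P = 152 + 7Q.
Competitive equilibrium: 220 − 6.5Q = 152 + 7Q → Q* = 5.037, P* = 187.2593.
A tax t gives ΔQ = t/13.5 and wedge t, so DWL = t²/27.
t²/27 = 12 → t² = 324 → t = 18.

18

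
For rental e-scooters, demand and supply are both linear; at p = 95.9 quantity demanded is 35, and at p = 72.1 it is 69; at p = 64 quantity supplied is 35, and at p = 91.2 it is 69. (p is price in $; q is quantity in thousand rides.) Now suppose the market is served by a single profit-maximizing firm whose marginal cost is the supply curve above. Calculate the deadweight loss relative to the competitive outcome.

$240.39 thousand

Demand slope = (72.1 − 95.9)/(69 − 35) = −0.7, so p = 120.4 − 0.7q.
Supply slope = (91.2 − 64)/(69 − 35) = 0.8, so p = 36 + 0.8q.
Competitive equilibrium: 120.4 − 0.7q = 36 + 0.8q → q* = 56.2667, p* = 81.0133.
Marginal revenue: MR = 120.4 − 1.4q. Set MR = MC: 120.4 − 1.4q = 36 + 0.8q → q_m = 38.3636.
Price p_m = 120.4 − 0.7·38.3636 = 93.5455; MC(q_m) = 36 + 0.8·38.3636 = 66.6909.
Competitive q* = 56.2667, so Δq = 17.9031; wedge = 93.5455 − 66.6909 = 26.8546.
Deadweight loss = ½ × 17.9031 × 26.8546 = $240.39 thousand.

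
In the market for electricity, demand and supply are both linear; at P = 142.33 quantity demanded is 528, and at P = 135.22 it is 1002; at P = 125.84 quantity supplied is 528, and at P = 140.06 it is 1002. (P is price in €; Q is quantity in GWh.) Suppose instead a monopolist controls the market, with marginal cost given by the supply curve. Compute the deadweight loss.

€1125.04

Demand slope = (135.22 − 142.33)/(1002 − 528) = −0.015, so P = 150.25 − 0.015Q.
Supply slope = (140.06 − 125.84)/(1002 − 528) = 0.03, so P = 110 + 0.03Q.
Competitive equilibrium: 150.25 − 0.015Q = 110 + 0.03Q → Q* = 894.4444, P* = 136.8333.
Marginal revenue: MR = 150.25 − 0.03Q. Set MR = MC: 150.25 − 0.03Q = 110 + 0.03Q → Q_m = 670.8333.
Price P_m = 150.25 − 0.015·670.8333 = 140.1875; MC(Q_m) = 110 + 0.03·670.8333 = 130.125.
Competitive Q* = 894.4444, so ΔQ = 223.6111; wedge = 140.1875 − 130.125 = 10.0625.
Deadweight loss = ½ × 223.6111 × 10.0625 = €1125.04.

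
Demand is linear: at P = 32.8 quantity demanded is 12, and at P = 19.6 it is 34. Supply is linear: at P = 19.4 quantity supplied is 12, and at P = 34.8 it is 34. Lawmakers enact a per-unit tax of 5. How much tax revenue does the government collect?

92.31

Demand slope = (19.6 − 32.8)/(34 − 12) = −0.6, so P = 40 − 0.6Q.
Supply slope = (34.8 − 19.4)/(34 − 12) = 0.7, so P = 11 + 0.7Q.
Competitive equilibrium: 40 − 0.6Q = 11 + 0.7Q → Q* = 22.3077, P* = 26.6154.
With the tax, the buyer price exceeds the seller price by 5: (40 − 0.6Q) − (11 + 0.7Q) = 5 → Q' = 18.4615.
Tax revenue = 5 × 18.4615 = 92.31.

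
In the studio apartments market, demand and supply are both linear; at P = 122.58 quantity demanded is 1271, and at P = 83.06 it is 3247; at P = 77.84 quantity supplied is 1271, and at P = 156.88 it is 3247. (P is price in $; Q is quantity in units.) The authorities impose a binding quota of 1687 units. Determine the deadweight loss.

$3260.40

Demand slope = (83.06 − 122.58)/(3247 − 1271) = −0.02, so P = 148 − 0.02Q.
Supply slope = (156.88 − 77.84)/(3247 − 1271) = 0.04, so P = 27 + 0.04Q.
Competitive equilibrium: 148 − 0.02Q = 27 + 0.04Q → Q* = 2016.6667, P* = 107.6667.
At Q = 1687: demand price = 148 − 0.02·1687 = 114.26; supply price = 27 + 0.04·1687 = 94.48.
ΔQ = 2016.6667 − 1687 = 329.6667; wedge = 114.26 − 94.48 = 19.78.
The triangle = ½ × 329.6667 × 19.78 = $3260.40.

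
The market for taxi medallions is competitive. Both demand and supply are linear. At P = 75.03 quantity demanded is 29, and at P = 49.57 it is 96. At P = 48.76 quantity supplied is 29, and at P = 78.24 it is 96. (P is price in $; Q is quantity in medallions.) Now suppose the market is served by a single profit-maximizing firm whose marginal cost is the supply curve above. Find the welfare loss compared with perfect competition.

$153.17

Demand slope = (49.57 − 75.03)/(96 − 29) = −0.38, so P = 86.05 − 0.38Q.
Supply slope = (78.24 − 48.76)/(96 − 29) = 0.44, so P = 36 + 0.44Q.
Competitive equilibrium: 86.05 − 0.38Q = 36 + 0.44Q → Q* = 61.0366, P* = 62.8561.
Marginal revenue: MR = 86.05 − 0.76Q. Set MR = MC: 86.05 − 0.76Q = 36 + 0.44Q → Q_m = 41.7083.
Price P_m = 86.05 − 0.38·41.7083 = 70.2008; MC(Q_m) = 36 + 0.44·41.7083 = 54.3517.
Competitive Q* = 61.0366, so ΔQ = 19.3283; wedge = 70.2008 − 54.3517 = 15.8491.
The triangle = ½ × 19.3283 × 15.8491 = $153.17.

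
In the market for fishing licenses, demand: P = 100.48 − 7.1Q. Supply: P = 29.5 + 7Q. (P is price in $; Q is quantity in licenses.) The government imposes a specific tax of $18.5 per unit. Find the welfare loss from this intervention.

Competitive equilibrium: 100.48 − 7.1Q = 29.5 + 7Q → Q* = 5.034, P* = 64.7383.
With the tax, the buyer price exceeds the seller price by 18.5: (100.48 − 7.1Q) − (29.5 + 7Q) = 18.5 → Q' = 3.722.
ΔQ = 5.034 − 3.722 = 1.312; the wedge equals the tax, 18.5.
Deadweight loss = ½ × 1.312 × 18.5 = $12.14.

$12.14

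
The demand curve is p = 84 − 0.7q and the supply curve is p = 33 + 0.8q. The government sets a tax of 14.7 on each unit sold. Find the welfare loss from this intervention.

72.03

Competitive equilibrium: 84 − 0.7q = 33 + 0.8q → q* = 34, p* = 60.2.
With the tax, the buyer price exceeds the seller price by 14.7: (84 − 0.7q) − (33 + 0.8q) = 14.7 → q' = 24.2.
Δq = 34 − 24.2 = 9.8; the wedge equals the tax, 14.7.
Deadweight loss = ½ × 9.8 × 14.7 = 72.03.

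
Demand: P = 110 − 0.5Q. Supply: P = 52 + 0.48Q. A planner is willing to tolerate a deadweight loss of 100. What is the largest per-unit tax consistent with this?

Competitive equilibrium: 110 − 0.5Q = 52 + 0.48Q → Q* = 59.1837, P* = 80.4082.
A tax t gives ΔQ = t/0.98 and wedge t, so DWL = t²/1.96.
t²/1.96 = 100 → t² = 196 → t = 14.

14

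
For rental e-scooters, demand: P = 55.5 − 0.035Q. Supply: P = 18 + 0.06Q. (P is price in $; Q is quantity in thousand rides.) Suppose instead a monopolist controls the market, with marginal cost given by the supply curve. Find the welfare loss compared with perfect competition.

$536.49 thousand

Competitive equilibrium: 55.5 − 0.035Q = 18 + 0.06Q → Q* = 394.73684, P* = 41.68421.
Marginal revenue: MR = 55.5 − 0.07Q. Set MR = MC: 55.5 − 0.07Q = 18 + 0.06Q → Q_m = 288.46154.
Price P_m = 55.5 − 0.035·288.46154 = 45.40385; MC(Q_m) = 18 + 0.06·288.46154 = 35.30769.
Competitive Q* = 394.73684, so ΔQ = 106.2753; wedge = 45.40385 − 35.30769 = 10.09616.
Welfare loss = ½ × 106.2753 × 10.09616 = $536.49 thousand.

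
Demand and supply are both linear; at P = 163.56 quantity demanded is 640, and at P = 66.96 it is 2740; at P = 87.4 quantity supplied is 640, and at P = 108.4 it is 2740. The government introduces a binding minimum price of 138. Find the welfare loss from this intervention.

Demand slope = (66.96 − 163.56)/(2740 − 640) = −0.046, so P = 193 − 0.046Q.
Supply slope = (108.4 − 87.4)/(2740 − 640) = 0.01, so P = 81 + 0.01Q.
Competitive equilibrium: 193 − 0.046Q = 81 + 0.01Q → Q* = 2000, P* = 101.
At the floor P = 138, quantity demanded = (193 − 138)/0.046 = 1195.65217.
Sellers' marginal cost at Q' = 1195.65217: 81 + 0.01·1195.65217 = 92.95652.
ΔQ = 2000 − 1195.65217 = 804.34783; wedge = 138 − 92.95652 = 45.04348.
Welfare loss = ½ × 804.34783 × 45.04348 = 18115.31.

18115.31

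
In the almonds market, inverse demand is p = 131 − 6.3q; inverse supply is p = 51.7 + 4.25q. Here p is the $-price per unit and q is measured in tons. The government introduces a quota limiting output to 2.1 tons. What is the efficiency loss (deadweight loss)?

$154.77

Competitive equilibrium: 131 − 6.3q = 51.7 + 4.25q → q* = 7.5166, p* = 83.6455.
At q = 2.1: demand price = 131 − 6.3·2.1 = 117.77; supply price = 51.7 + 4.25·2.1 = 60.625.
Δq = 7.5166 − 2.1 = 5.4166; wedge = 117.77 − 60.625 = 57.145.
Deadweight loss = ½ × 5.4166 × 57.145 = $154.77.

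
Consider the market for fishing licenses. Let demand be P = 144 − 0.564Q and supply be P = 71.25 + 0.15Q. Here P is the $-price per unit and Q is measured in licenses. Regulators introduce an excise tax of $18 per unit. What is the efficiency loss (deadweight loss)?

$226.89

Competitive equilibrium: 144 − 0.564Q = 71.25 + 0.15Q → Q* = 101.8908, P* = 86.5336.
With the tax, the buyer price exceeds the seller price by 18: (144 − 0.564Q) − (71.25 + 0.15Q) = 18 → Q' = 76.6807.
ΔQ = 101.8908 − 76.6807 = 25.2101; the wedge equals the tax, 18.
Welfare loss = ½ × 25.2101 × 18 = $226.89.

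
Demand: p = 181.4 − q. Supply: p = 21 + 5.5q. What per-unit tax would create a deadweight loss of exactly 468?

Competitive equilibrium: 181.4 − q = 21 + 5.5q → q* = 24.6769, p* = 156.7231.
A tax t gives Δq = t/6.5 and wedge t, so DWL = t²/13.
t²/13 = 468 → t² = 6084 → t = 78.

78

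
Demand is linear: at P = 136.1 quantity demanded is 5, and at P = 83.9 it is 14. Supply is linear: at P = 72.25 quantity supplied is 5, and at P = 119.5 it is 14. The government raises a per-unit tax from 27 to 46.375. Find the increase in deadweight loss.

Demand slope = (83.9 − 136.1)/(14 − 5) = −5.8, so P = 165.1 − 5.8Q.
Supply slope = (119.5 − 72.25)/(14 − 5) = 5.25, so P = 46 + 5.25Q.
Competitive equilibrium: 165.1 − 5.8Q = 46 + 5.25Q → Q* = 10.7783, P* = 102.586.
For a per-unit tax t: ΔQ = t/11.05, so DWL = ½·t·(t/11.05) = t²/22.1.
At t = 27: DWL = 32.986. At t = 46.375: DWL = 97.314.
Increase = 97.314 − 32.986 = 64.33.

64.33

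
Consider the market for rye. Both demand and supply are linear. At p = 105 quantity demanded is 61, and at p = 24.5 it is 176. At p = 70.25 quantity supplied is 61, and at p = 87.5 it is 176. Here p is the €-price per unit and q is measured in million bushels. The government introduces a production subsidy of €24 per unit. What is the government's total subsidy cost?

Demand slope = (24.5 − 105)/(176 − 61) = −0.7, so p = 147.7 − 0.7q.
Supply slope = (87.5 − 70.25)/(176 − 61) = 0.15, so p = 61.1 + 0.15q.
Competitive equilibrium: 147.7 − 0.7q = 61.1 + 0.15q → q* = 101.8824, p* = 76.3824.
The subsidy lowers effective supply by 24: p = 37.1 + 0.15q.
New quantity: 147.7 − 0.7q = 37.1 + 0.15q → q' = 130.1176.
Total subsidy cost = 24 × 130.1176 = €3122.82 million.

€3122.82 million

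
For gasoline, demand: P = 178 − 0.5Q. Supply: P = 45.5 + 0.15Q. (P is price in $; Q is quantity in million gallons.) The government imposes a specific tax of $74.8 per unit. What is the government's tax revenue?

$6639.94 million

Competitive equilibrium: 178 − 0.5Q = 45.5 + 0.15Q → Q* = 203.8462, P* = 76.0769.
With the tax, the buyer price exceeds the seller price by 74.8: (178 − 0.5Q) − (45.5 + 0.15Q) = 74.8 → Q' = 88.7692.
Tax revenue = 74.8 × 88.7692 = $6639.94 million.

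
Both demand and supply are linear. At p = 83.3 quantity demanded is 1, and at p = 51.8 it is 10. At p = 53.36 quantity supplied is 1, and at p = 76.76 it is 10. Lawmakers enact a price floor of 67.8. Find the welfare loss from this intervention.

Demand slope = (51.8 − 83.3)/(10 − 1) = −3.5, so p = 86.8 − 3.5q.
Supply slope = (76.76 − 53.36)/(10 − 1) = 2.6, so p = 50.76 + 2.6q.
Competitive equilibrium: 86.8 − 3.5q = 50.76 + 2.6q → q* = 5.9082, p* = 66.1213.
At the floor p = 67.8, quantity demanded = (86.8 − 67.8)/3.5 = 5.4286.
Sellers' marginal cost at q' = 5.4286: 50.76 + 2.6·5.4286 = 64.8744.
Δq = 5.9082 − 5.4286 = 0.4796; wedge = 67.8 − 64.8744 = 2.9256.
The triangle = ½ × 0.4796 × 2.9256 = 0.70.

0.70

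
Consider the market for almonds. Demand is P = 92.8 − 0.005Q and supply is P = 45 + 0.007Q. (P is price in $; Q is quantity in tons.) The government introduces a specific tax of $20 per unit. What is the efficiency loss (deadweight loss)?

Competitive equilibrium: 92.8 − 0.005Q = 45 + 0.007Q → Q* = 3983.3333, P* = 72.8833.
With the tax, the buyer price exceeds the seller price by 20: (92.8 − 0.005Q) − (45 + 0.007Q) = 20 → Q' = 2316.6667.
ΔQ = 3983.3333 − 2316.6667 = 1666.6666; the wedge equals the tax, 20.
DWL = ½ × 1666.6666 × 20 = $16666.67.

$16666.67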